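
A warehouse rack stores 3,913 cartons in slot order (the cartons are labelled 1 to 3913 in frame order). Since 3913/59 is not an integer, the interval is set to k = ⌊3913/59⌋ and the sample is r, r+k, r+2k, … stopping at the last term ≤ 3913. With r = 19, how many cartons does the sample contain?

k = ⌊3913/59⌋ = 66
Achieved size = ⌊(3913 − 19)/66⌋ + 1 = ⌊3894/66⌋ + 1 = 59 + 1 = 60
(last selection: 19 + 59×66 = 3913 ≤ 3913; next would be 3979 > 3913)

60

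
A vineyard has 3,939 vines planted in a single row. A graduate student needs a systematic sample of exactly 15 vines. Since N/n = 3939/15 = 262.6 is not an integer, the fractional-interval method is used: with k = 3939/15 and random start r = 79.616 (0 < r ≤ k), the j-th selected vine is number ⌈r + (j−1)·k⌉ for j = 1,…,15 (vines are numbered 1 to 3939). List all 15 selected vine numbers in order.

j=1: r + 0k = 79.616 → ⌈·⌉ = 80
j=2: r + 1k = 342.216 → ⌈·⌉ = 343
j=3: r + 2k = 604.816 → ⌈·⌉ = 605
j=4: r + 3k = 867.416 → ⌈·⌉ = 868
j=5: r + 4k = 1130.016 → ⌈·⌉ = 1131
j=6: r + 5k = 1392.616 → ⌈·⌉ = 1393
j=7: r + 6k = 1655.216 → ⌈·⌉ = 1656
j=8: r + 7k = 1917.816 → ⌈·⌉ = 1918
j=9: r + 8k = 2180.416 → ⌈·⌉ = 2181
j=10: r + 9k = 2443.016 → ⌈·⌉ = 2444
j=11: r + 10k = 2705.616 → ⌈·⌉ = 2706
j=12: r + 11k = 2968.216 → ⌈·⌉ = 2969
j=13: r + 12k = 3230.816 → ⌈·⌉ = 3231
j=14: r + 13k = 3493.416 → ⌈·⌉ = 3494
j=15: r + 14k = 3756.016 → ⌈·⌉ = 3757

80, 343, 605, 868, 1131, 1393, 1656, 1918, 2181, 2444, 2706, 2969, 3231, 3494, 3757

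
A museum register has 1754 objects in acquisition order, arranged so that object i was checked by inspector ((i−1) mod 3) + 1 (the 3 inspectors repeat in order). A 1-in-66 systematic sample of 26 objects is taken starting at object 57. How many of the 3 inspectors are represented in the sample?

Consecutive selections differ by k = 66, so their inspector numbers differ by 66 mod 3 = 0.
gcd(66, 3) = 3, so the sample visits 3/3 = 1 distinct residues mod 3.
Start 57 is inspector 3; the inspectors hit are 3.

1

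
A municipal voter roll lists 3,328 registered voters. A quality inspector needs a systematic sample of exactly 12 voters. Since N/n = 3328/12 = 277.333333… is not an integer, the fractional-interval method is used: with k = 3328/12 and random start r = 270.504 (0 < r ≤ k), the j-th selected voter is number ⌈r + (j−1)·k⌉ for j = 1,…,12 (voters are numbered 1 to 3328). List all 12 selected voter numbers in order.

271, 548, 826, 1103, 1380, 1658, 1935, 2212, 2490, 2767, 3044, 3322

j=1: r + 0k = 270.504 → ⌈·⌉ = 271
j=2: r + 1k = 547.837333… → ⌈·⌉ = 548
j=3: r + 2k = 825.170666… → ⌈·⌉ = 826
j=4: r + 3k = 1102.504 → ⌈·⌉ = 1103
j=5: r + 4k = 1379.837333… → ⌈·⌉ = 1380
j=6: r + 5k = 1657.170666… → ⌈·⌉ = 1658
j=7: r + 6k = 1934.504 → ⌈·⌉ = 1935
j=8: r + 7k = 2211.837333… → ⌈·⌉ = 2212
j=9: r + 8k = 2489.170666… → ⌈·⌉ = 2490
j=10: r + 9k = 2766.504 → ⌈·⌉ = 2767
j=11: r + 10k = 3043.837333… → ⌈·⌉ = 3044
j=12: r + 11k = 3321.170666… → ⌈·⌉ = 3322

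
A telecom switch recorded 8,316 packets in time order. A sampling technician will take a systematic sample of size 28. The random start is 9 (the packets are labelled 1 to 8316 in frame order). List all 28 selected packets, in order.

k = N/n = 8316/28 = 297
packet 1: 9
packet 2: 9 + 297 = 306
packet 3: 306 + 297 = 603
packet 4: 603 + 297 = 900
packet 5: 900 + 297 = 1197
packet 6: 1197 + 297 = 1494
packet 7: 1494 + 297 = 1791
packet 8: 1791 + 297 = 2088
packet 9: 2088 + 297 = 2385
packet 10: 2385 + 297 = 2682
packet 11: 2682 + 297 = 2979
packet 12: 2979 + 297 = 3276
packet 13: 3276 + 297 = 3573
packet 14: 3573 + 297 = 3870
packet 15: 3870 + 297 = 4167
packet 16: 4167 + 297 = 4464
packet 17: 4464 + 297 = 4761
packet 18: 4761 + 297 = 5058
packet 19: 5058 + 297 = 5355
packet 20: 5355 + 297 = 5652
packet 21: 5652 + 297 = 5949
packet 22: 5949 + 297 = 6246
packet 23: 6246 + 297 = 6543
packet 24: 6543 + 297 = 6840
packet 25: 6840 + 297 = 7137
packet 26: 7137 + 297 = 7434
packet 27: 7434 + 297 = 7731
packet 28: 7731 + 297 = 8028

9, 306, 603, 900, 1197, 1494, 1791, 2088, 2385, 2682, 2979, 3276, 3573, 3870, 4167, 4464, 4761, 5058, 5355, 5652, 5949, 6246, 6543, 6840, 7137, 7434, 7731, 8028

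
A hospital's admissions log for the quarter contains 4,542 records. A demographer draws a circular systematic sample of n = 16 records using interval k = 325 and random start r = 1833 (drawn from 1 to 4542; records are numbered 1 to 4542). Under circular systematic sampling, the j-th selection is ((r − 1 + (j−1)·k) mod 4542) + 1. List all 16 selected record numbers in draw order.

1833, 2158, 2483, 2808, 3133, 3458, 3783, 4108, 4433, 216, 541, 866, 1191, 1516, 1841, 2166

Selection 1: 1833
Selection 2: 1833 + 325 = 2158
Selection 3: 2158 + 325 = 2483
Selection 4: 2483 + 325 = 2808
Selection 5: 2808 + 325 = 3133
Selection 6: 3133 + 325 = 3458
Selection 7: 3458 + 325 = 3783
Selection 8: 3783 + 325 = 4108
Selection 9: 4108 + 325 = 4433
Selection 10: 4433 + 325 = 4758 → 4758 − 4542 = 216
Selection 11: 216 + 325 = 541
Selection 12: 541 + 325 = 866
Selection 13: 866 + 325 = 1191
Selection 14: 1191 + 325 = 1516
Selection 15: 1516 + 325 = 1841
Selection 16: 1841 + 325 = 2166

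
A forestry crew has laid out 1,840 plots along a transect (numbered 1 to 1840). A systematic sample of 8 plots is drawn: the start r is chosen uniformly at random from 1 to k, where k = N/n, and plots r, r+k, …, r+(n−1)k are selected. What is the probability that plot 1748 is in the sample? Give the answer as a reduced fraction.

1/230

k = 1840/8 = 230.
Plot 1748 is selected iff r ≡ 1748 (mod 230); exactly one such r in {1,…,230}.
Inclusion probability = 1/230.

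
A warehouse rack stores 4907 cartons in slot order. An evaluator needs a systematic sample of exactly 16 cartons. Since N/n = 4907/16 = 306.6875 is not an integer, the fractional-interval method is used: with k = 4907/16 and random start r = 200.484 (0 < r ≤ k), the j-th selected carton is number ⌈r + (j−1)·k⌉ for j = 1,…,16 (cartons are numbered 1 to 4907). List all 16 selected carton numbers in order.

201, 508, 814, 1121, 1428, 1734, 2041, 2348, 2654, 2961, 3268, 3575, 3881, 4188, 4495, 4801

j=1: r + 0k = 200.484 → ⌈·⌉ = 201
j=2: r + 1k = 507.1715 → ⌈·⌉ = 508
j=3: r + 2k = 813.859 → ⌈·⌉ = 814
j=4: r + 3k = 1120.5465 → ⌈·⌉ = 1121
j=5: r + 4k = 1427.234 → ⌈·⌉ = 1428
j=6: r + 5k = 1733.9215 → ⌈·⌉ = 1734
j=7: r + 6k = 2040.609 → ⌈·⌉ = 2041
j=8: r + 7k = 2347.2965 → ⌈·⌉ = 2348
j=9: r + 8k = 2653.984 → ⌈·⌉ = 2654
j=10: r + 9k = 2960.6715 → ⌈·⌉ = 2961
j=11: r + 10k = 3267.359 → ⌈·⌉ = 3268
j=12: r + 11k = 3574.0465 → ⌈·⌉ = 3575
j=13: r + 12k = 3880.734 → ⌈·⌉ = 3881
j=14: r + 13k = 4187.4215 → ⌈·⌉ = 4188
j=15: r + 14k = 4494.109 → ⌈·⌉ = 4495
j=16: r + 15k = 4800.7965 → ⌈·⌉ = 4801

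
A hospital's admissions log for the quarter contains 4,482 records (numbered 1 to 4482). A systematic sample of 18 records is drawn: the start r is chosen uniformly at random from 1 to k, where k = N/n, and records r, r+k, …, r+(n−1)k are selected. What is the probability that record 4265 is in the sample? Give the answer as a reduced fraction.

1/249

k = 4482/18 = 249.
Record 4265 is selected iff r ≡ 4265 (mod 249); exactly one such r in {1,…,249}.
Inclusion probability = 1/249.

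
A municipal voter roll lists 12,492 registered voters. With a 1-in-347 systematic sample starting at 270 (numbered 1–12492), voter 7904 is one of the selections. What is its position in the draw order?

k = 347
position = (7904 − 270)/347 + 1 = 7634/347 + 1 = 22 + 1 = 23

23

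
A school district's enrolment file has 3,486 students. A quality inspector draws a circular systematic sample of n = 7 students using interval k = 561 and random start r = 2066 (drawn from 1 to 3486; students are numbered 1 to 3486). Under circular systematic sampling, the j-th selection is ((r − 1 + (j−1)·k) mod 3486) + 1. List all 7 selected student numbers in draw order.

Selection 1: 2066
Selection 2: 2066 + 561 = 2627
Selection 3: 2627 + 561 = 3188
Selection 4: 3188 + 561 = 3749 → 3749 − 3486 = 263
Selection 5: 263 + 561 = 824
Selection 6: 824 + 561 = 1385
Selection 7: 1385 + 561 = 1946

2066, 2627, 3188, 263, 824, 1385, 1946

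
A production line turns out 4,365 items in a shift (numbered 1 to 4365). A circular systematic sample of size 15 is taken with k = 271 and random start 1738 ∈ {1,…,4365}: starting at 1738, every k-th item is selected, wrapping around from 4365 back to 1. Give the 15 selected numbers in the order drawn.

1738, 2009, 2280, 2551, 2822, 3093, 3364, 3635, 3906, 4177, 83, 354, 625, 896, 1167

Selection 1: 1738
Selection 2: 1738 + 271 = 2009
Selection 3: 2009 + 271 = 2280
Selection 4: 2280 + 271 = 2551
Selection 5: 2551 + 271 = 2822
Selection 6: 2822 + 271 = 3093
Selection 7: 3093 + 271 = 3364
Selection 8: 3364 + 271 = 3635
Selection 9: 3635 + 271 = 3906
Selection 10: 3906 + 271 = 4177
Selection 11: 4177 + 271 = 4448 → 4448 − 4365 = 83
Selection 12: 83 + 271 = 354
Selection 13: 354 + 271 = 625
Selection 14: 625 + 271 = 896
Selection 15: 896 + 271 = 1167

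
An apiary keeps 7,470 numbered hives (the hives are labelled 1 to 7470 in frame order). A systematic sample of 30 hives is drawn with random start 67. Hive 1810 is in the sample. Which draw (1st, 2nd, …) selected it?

k = 7470/30 = 249
position = (1810 − 67)/249 + 1 = 1743/249 + 1 = 7 + 1 = 8

8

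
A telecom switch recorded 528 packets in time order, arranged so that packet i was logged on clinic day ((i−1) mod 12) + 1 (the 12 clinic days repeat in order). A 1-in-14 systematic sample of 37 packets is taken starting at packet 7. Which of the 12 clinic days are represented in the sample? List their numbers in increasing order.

1, 3, 5, 7, 9, 11

Consecutive selections differ by k = 14, so their clinic day numbers differ by 14 mod 12 = 2.
gcd(14, 12) = 2, so the sample visits 12/2 = 6 distinct residues mod 12.
Start 7 is clinic day 7; the clinic days hit are 1, 3, 5, 7, 9, 11.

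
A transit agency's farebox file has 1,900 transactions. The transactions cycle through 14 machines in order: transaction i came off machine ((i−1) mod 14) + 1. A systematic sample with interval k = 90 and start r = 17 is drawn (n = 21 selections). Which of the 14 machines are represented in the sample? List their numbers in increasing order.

1, 3, 5, 7, 9, 11, 13

Consecutive selections differ by k = 90, so their machine numbers differ by 90 mod 14 = 6.
gcd(90, 14) = 2, so the sample visits 14/2 = 7 distinct residues mod 14.
Start 17 is machine 3; the machines hit are 1, 3, 5, 7, 9, 11, 13.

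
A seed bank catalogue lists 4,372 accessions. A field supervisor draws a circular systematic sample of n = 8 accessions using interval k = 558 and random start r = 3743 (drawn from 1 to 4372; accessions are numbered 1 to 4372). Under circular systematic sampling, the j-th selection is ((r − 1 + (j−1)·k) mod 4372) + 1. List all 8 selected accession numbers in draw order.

3743, 4301, 487, 1045, 1603, 2161, 2719, 3277

Selection 1: 3743
Selection 2: 3743 + 558 = 4301
Selection 3: 4301 + 558 = 4859 → 4859 − 4372 = 487
Selection 4: 487 + 558 = 1045
Selection 5: 1045 + 558 = 1603
Selection 6: 1603 + 558 = 2161
Selection 7: 2161 + 558 = 2719
Selection 8: 2719 + 558 = 3277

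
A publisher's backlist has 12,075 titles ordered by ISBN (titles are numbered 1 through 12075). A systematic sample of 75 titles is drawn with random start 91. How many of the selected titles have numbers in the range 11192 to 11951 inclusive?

k = 12075/75 = 161
First selection ≥ 11192: 91 + ⌈(11192−91)/161⌉·161 = 91 + 69×161 = 11200
Last selection ≤ 11951: 91 + ⌊(11951−91)/161⌋·161 = 91 + 73×161 = 11844
Count = 73 − 69 + 1 = 5

5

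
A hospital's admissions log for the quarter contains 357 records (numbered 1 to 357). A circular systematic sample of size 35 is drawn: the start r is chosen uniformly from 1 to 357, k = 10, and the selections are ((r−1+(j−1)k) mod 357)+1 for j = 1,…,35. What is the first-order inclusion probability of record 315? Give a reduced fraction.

For each position j, as r ranges over 1…357 the j-th selection hits every record exactly once, so record 315 is selected for exactly 35 of the 357 starts.
Inclusion probability = 35/357 = 5/51.

5/51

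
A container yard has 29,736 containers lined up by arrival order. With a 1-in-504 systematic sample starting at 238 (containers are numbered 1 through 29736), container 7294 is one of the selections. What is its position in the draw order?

15

k = 504
position = (7294 − 238)/504 + 1 = 7056/504 + 1 = 14 + 1 = 15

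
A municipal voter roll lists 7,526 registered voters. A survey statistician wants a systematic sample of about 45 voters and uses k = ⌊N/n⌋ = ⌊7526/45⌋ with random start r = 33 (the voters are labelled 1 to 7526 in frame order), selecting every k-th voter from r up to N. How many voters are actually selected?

k = ⌊7526/45⌋ = 167
Achieved size = ⌊(7526 − 33)/167⌋ + 1 = ⌊7493/167⌋ + 1 = 44 + 1 = 45
(last selection: 33 + 44×167 = 7381 ≤ 7526; next would be 7548 > 7526)

45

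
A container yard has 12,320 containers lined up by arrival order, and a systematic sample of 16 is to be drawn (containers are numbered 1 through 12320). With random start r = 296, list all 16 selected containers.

296, 1066, 1836, 2606, 3376, 4146, 4916, 5686, 6456, 7226, 7996, 8766, 9536, 10306, 11076, 11846

k = N/n = 12320/16 = 770
container 1: 296
container 2: 296 + 770 = 1066
container 3: 1066 + 770 = 1836
container 4: 1836 + 770 = 2606
container 5: 2606 + 770 = 3376
container 6: 3376 + 770 = 4146
container 7: 4146 + 770 = 4916
container 8: 4916 + 770 = 5686
container 9: 5686 + 770 = 6456
container 10: 6456 + 770 = 7226
container 11: 7226 + 770 = 7996
container 12: 7996 + 770 = 8766
container 13: 8766 + 770 = 9536
container 14: 9536 + 770 = 10306
container 15: 10306 + 770 = 11076
container 16: 11076 + 770 = 11846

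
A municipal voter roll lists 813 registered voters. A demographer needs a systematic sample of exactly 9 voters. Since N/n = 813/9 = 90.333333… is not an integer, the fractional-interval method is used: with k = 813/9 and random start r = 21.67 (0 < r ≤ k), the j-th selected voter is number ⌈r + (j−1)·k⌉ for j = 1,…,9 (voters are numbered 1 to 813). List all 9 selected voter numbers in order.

22, 113, 203, 293, 384, 474, 564, 655, 745

j=1: r + 0k = 21.67 → ⌈·⌉ = 22
j=2: r + 1k = 112.003333… → ⌈·⌉ = 113
j=3: r + 2k = 202.336666… → ⌈·⌉ = 203
j=4: r + 3k = 292.67 → ⌈·⌉ = 293
j=5: r + 4k = 383.003333… → ⌈·⌉ = 384
j=6: r + 5k = 473.336666… → ⌈·⌉ = 474
j=7: r + 6k = 563.67 → ⌈·⌉ = 564
j=8: r + 7k = 654.003333… → ⌈·⌉ = 655
j=9: r + 8k = 744.336666… → ⌈·⌉ = 745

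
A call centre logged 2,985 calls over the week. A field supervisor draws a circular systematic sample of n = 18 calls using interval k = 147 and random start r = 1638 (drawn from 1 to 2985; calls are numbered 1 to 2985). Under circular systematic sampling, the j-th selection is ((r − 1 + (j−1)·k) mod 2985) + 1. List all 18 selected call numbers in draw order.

1638, 1785, 1932, 2079, 2226, 2373, 2520, 2667, 2814, 2961, 123, 270, 417, 564, 711, 858, 1005, 1152

Selection 1: 1638
Selection 2: 1638 + 147 = 1785
Selection 3: 1785 + 147 = 1932
Selection 4: 1932 + 147 = 2079
Selection 5: 2079 + 147 = 2226
Selection 6: 2226 + 147 = 2373
Selection 7: 2373 + 147 = 2520
Selection 8: 2520 + 147 = 2667
Selection 9: 2667 + 147 = 2814
Selection 10: 2814 + 147 = 2961
Selection 11: 2961 + 147 = 3108 → 3108 − 2985 = 123
Selection 12: 123 + 147 = 270
Selection 13: 270 + 147 = 417
Selection 14: 417 + 147 = 564
Selection 15: 564 + 147 = 711
Selection 16: 711 + 147 = 858
Selection 17: 858 + 147 = 1005
Selection 18: 1005 + 147 = 1152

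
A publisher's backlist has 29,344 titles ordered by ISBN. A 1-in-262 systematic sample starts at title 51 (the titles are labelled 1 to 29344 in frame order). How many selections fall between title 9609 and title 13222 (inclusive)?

k = 262
First selection ≥ 9609: 51 + ⌈(9609−51)/262⌉·262 = 51 + 37×262 = 9745
Last selection ≤ 13222: 51 + ⌊(13222−51)/262⌋·262 = 51 + 50×262 = 13151
Count = 50 − 37 + 1 = 14

14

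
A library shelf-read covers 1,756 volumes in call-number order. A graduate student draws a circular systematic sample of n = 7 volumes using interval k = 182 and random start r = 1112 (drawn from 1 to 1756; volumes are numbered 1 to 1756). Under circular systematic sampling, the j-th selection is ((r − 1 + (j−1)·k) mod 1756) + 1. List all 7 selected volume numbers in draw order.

Selection 1: 1112
Selection 2: 1112 + 182 = 1294
Selection 3: 1294 + 182 = 1476
Selection 4: 1476 + 182 = 1658
Selection 5: 1658 + 182 = 1840 → 1840 − 1756 = 84
Selection 6: 84 + 182 = 266
Selection 7: 266 + 182 = 448

1112, 1294, 1476, 1658, 84, 266, 448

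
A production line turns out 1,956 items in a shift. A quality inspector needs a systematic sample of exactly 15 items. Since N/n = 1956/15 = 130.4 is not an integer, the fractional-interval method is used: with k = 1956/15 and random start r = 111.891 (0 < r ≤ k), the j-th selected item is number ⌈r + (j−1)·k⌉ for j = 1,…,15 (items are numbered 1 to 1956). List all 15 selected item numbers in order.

j=1: r + 0k = 111.891 → ⌈·⌉ = 112
j=2: r + 1k = 242.291 → ⌈·⌉ = 243
j=3: r + 2k = 372.691 → ⌈·⌉ = 373
j=4: r + 3k = 503.091 → ⌈·⌉ = 504
j=5: r + 4k = 633.491 → ⌈·⌉ = 634
j=6: r + 5k = 763.891 → ⌈·⌉ = 764
j=7: r + 6k = 894.291 → ⌈·⌉ = 895
j=8: r + 7k = 1024.691 → ⌈·⌉ = 1025
j=9: r + 8k = 1155.091 → ⌈·⌉ = 1156
j=10: r + 9k = 1285.491 → ⌈·⌉ = 1286
j=11: r + 10k = 1415.891 → ⌈·⌉ = 1416
j=12: r + 11k = 1546.291 → ⌈·⌉ = 1547
j=13: r + 12k = 1676.691 → ⌈·⌉ = 1677
j=14: r + 13k = 1807.091 → ⌈·⌉ = 1808
j=15: r + 14k = 1937.491 → ⌈·⌉ = 1938

112, 243, 373, 504, 634, 764, 895, 1025, 1156, 1286, 1416, 1547, 1677, 1808, 1938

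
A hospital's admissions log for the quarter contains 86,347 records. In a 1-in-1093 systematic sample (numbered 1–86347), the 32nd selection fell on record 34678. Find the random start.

795

k = 1093
r = 34678 − (32−1)×1093 = 34678 − 33883 = 795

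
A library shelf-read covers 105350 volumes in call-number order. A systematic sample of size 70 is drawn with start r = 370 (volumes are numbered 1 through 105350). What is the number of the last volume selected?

104215

k = 105350/70 = 1505
70th selection = r + (70−1)·k = 370 + 69×1505 = 370 + 103845 = 104215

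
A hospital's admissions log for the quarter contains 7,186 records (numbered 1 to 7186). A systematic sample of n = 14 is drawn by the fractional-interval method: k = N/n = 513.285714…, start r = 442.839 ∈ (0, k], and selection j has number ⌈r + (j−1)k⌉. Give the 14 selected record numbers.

443, 957, 1470, 1983, 2496, 3010, 3523, 4036, 4550, 5063, 5576, 6089, 6603, 7116

j=1: r + 0k = 442.839 → ⌈·⌉ = 443
j=2: r + 1k = 956.124714… → ⌈·⌉ = 957
j=3: r + 2k = 1469.410428… → ⌈·⌉ = 1470
j=4: r + 3k = 1982.696142… → ⌈·⌉ = 1983
j=5: r + 4k = 2495.981857… → ⌈·⌉ = 2496
j=6: r + 5k = 3009.267571… → ⌈·⌉ = 3010
j=7: r + 6k = 3522.553285… → ⌈·⌉ = 3523
j=8: r + 7k = 4035.839 → ⌈·⌉ = 4036
j=9: r + 8k = 4549.124714… → ⌈·⌉ = 4550
j=10: r + 9k = 5062.410428… → ⌈·⌉ = 5063
j=11: r + 10k = 5575.696142… → ⌈·⌉ = 5576
j=12: r + 11k = 6088.981857… → ⌈·⌉ = 6089
j=13: r + 12k = 6602.267571… → ⌈·⌉ = 6603
j=14: r + 13k = 7115.553285… → ⌈·⌉ = 7116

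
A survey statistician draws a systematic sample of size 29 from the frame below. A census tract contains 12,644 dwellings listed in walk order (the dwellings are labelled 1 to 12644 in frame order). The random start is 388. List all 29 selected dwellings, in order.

k = N/n = 12644/29 = 436
dwelling 1: 388
dwelling 2: 388 + 436 = 824
dwelling 3: 824 + 436 = 1260
dwelling 4: 1260 + 436 = 1696
dwelling 5: 1696 + 436 = 2132
dwelling 6: 2132 + 436 = 2568
dwelling 7: 2568 + 436 = 3004
dwelling 8: 3004 + 436 = 3440
dwelling 9: 3440 + 436 = 3876
dwelling 10: 3876 + 436 = 4312
dwelling 11: 4312 + 436 = 4748
dwelling 12: 4748 + 436 = 5184
dwelling 13: 5184 + 436 = 5620
dwelling 14: 5620 + 436 = 6056
dwelling 15: 6056 + 436 = 6492
dwelling 16: 6492 + 436 = 6928
dwelling 17: 6928 + 436 = 7364
dwelling 18: 7364 + 436 = 7800
dwelling 19: 7800 + 436 = 8236
dwelling 20: 8236 + 436 = 8672
dwelling 21: 8672 + 436 = 9108
dwelling 22: 9108 + 436 = 9544
dwelling 23: 9544 + 436 = 9980
dwelling 24: 9980 + 436 = 10416
dwelling 25: 10416 + 436 = 10852
dwelling 26: 10852 + 436 = 11288
dwelling 27: 11288 + 436 = 11724
dwelling 28: 11724 + 436 = 12160
dwelling 29: 12160 + 436 = 12596

388, 824, 1260, 1696, 2132, 2568, 3004, 3440, 3876, 4312, 4748, 5184, 5620, 6056, 6492, 6928, 7364, 7800, 8236, 8672, 9108, 9544, 9980, 10416, 10852, 11288, 11724, 12160, 12596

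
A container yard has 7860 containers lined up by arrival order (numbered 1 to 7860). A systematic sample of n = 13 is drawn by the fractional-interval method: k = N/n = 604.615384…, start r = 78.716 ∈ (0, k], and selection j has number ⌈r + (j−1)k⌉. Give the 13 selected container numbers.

79, 684, 1288, 1893, 2498, 3102, 3707, 4312, 4916, 5521, 6125, 6730, 7335

j=1: r + 0k = 78.716 → ⌈·⌉ = 79
j=2: r + 1k = 683.331384… → ⌈·⌉ = 684
j=3: r + 2k = 1287.946769… → ⌈·⌉ = 1288
j=4: r + 3k = 1892.562153… → ⌈·⌉ = 1893
j=5: r + 4k = 2497.177538… → ⌈·⌉ = 2498
j=6: r + 5k = 3101.792923… → ⌈·⌉ = 3102
j=7: r + 6k = 3706.408307… → ⌈·⌉ = 3707
j=8: r + 7k = 4311.023692… → ⌈·⌉ = 4312
j=9: r + 8k = 4915.639076… → ⌈·⌉ = 4916
j=10: r + 9k = 5520.254461… → ⌈·⌉ = 5521
j=11: r + 10k = 6124.869846… → ⌈·⌉ = 6125
j=12: r + 11k = 6729.485230… → ⌈·⌉ = 6730
j=13: r + 12k = 7334.100615… → ⌈·⌉ = 7335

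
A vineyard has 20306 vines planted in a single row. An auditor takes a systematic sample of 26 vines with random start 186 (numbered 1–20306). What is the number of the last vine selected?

k = 20306/26 = 781
26th selection = r + (26−1)·k = 186 + 25×781 = 186 + 19525 = 19711

19711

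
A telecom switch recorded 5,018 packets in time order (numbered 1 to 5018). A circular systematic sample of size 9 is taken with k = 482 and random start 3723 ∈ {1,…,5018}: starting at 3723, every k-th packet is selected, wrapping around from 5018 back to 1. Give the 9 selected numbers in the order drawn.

3723, 4205, 4687, 151, 633, 1115, 1597, 2079, 2561

Selection 1: 3723
Selection 2: 3723 + 482 = 4205
Selection 3: 4205 + 482 = 4687
Selection 4: 4687 + 482 = 5169 → 5169 − 5018 = 151
Selection 5: 151 + 482 = 633
Selection 6: 633 + 482 = 1115
Selection 7: 1115 + 482 = 1597
Selection 8: 1597 + 482 = 2079
Selection 9: 2079 + 482 = 2561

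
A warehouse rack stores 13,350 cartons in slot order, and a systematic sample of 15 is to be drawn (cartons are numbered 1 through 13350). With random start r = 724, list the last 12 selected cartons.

k = N/n = 13350/15 = 890
4th selection = 724 + 3×890 = 3394
5th: 3394 + 890 = 4284
6th: 4284 + 890 = 5174
7th: 5174 + 890 = 6064
8th: 6064 + 890 = 6954
9th: 6954 + 890 = 7844
10th: 7844 + 890 = 8734
11th: 8734 + 890 = 9624
12th: 9624 + 890 = 10514
13th: 10514 + 890 = 11404
14th: 11404 + 890 = 12294
15th: 12294 + 890 = 13184

3394, 4284, 5174, 6064, 6954, 7844, 8734, 9624, 10514, 11404, 12294, 13184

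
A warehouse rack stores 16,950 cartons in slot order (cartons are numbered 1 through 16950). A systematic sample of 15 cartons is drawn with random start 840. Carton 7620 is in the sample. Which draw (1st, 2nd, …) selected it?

k = 16950/15 = 1130
position = (7620 − 840)/1130 + 1 = 6780/1130 + 1 = 6 + 1 = 7

7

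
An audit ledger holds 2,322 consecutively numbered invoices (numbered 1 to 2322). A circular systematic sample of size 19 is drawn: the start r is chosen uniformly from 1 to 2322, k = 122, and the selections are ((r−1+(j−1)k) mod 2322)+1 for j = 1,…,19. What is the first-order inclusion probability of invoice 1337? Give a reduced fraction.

19/2322

For each position j, as r ranges over 1…2322 the j-th selection hits every invoice exactly once, so invoice 1337 is selected for exactly 19 of the 2322 starts.
Inclusion probability = 19/2322.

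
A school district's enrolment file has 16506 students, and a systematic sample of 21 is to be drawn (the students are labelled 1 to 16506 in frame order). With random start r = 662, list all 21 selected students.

k = N/n = 16506/21 = 786
student 1: 662
student 2: 662 + 786 = 1448
student 3: 1448 + 786 = 2234
student 4: 2234 + 786 = 3020
student 5: 3020 + 786 = 3806
student 6: 3806 + 786 = 4592
student 7: 4592 + 786 = 5378
student 8: 5378 + 786 = 6164
student 9: 6164 + 786 = 6950
student 10: 6950 + 786 = 7736
student 11: 7736 + 786 = 8522
student 12: 8522 + 786 = 9308
student 13: 9308 + 786 = 10094
student 14: 10094 + 786 = 10880
student 15: 10880 + 786 = 11666
student 16: 11666 + 786 = 12452
student 17: 12452 + 786 = 13238
student 18: 13238 + 786 = 14024
student 19: 14024 + 786 = 14810
student 20: 14810 + 786 = 15596
student 21: 15596 + 786 = 16382

662, 1448, 2234, 3020, 3806, 4592, 5378, 6164, 6950, 7736, 8522, 9308, 10094, 10880, 11666, 12452, 13238, 14024, 14810, 15596, 16382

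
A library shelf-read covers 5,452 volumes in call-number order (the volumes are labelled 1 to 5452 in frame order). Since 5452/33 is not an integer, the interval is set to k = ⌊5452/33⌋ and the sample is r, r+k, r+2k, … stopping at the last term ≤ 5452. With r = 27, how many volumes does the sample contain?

33

k = ⌊5452/33⌋ = 165
Achieved size = ⌊(5452 − 27)/165⌋ + 1 = ⌊5425/165⌋ + 1 = 32 + 1 = 33
(last selection: 27 + 32×165 = 5307 ≤ 5452; next would be 5472 > 5452)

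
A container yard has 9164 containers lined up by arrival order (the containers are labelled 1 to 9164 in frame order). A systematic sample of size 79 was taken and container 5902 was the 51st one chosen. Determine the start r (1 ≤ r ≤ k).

k = 9164/79 = 116
r = 5902 − (51−1)×116 = 5902 − 5800 = 102

102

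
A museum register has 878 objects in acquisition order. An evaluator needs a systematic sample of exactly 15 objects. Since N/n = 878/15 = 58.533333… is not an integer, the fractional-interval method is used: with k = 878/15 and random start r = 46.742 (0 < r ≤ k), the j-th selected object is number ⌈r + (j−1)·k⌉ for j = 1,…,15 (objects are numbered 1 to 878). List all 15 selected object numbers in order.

j=1: r + 0k = 46.742 → ⌈·⌉ = 47
j=2: r + 1k = 105.275333… → ⌈·⌉ = 106
j=3: r + 2k = 163.808666… → ⌈·⌉ = 164
j=4: r + 3k = 222.342 → ⌈·⌉ = 223
j=5: r + 4k = 280.875333… → ⌈·⌉ = 281
j=6: r + 5k = 339.408666… → ⌈·⌉ = 340
j=7: r + 6k = 397.942 → ⌈·⌉ = 398
j=8: r + 7k = 456.475333… → ⌈·⌉ = 457
j=9: r + 8k = 515.008666… → ⌈·⌉ = 516
j=10: r + 9k = 573.542 → ⌈·⌉ = 574
j=11: r + 10k = 632.075333… → ⌈·⌉ = 633
j=12: r + 11k = 690.608666… → ⌈·⌉ = 691
j=13: r + 12k = 749.142 → ⌈·⌉ = 750
j=14: r + 13k = 807.675333… → ⌈·⌉ = 808
j=15: r + 14k = 866.208666… → ⌈·⌉ = 867

47, 106, 164, 223, 281, 340, 398, 457, 516, 574, 633, 691, 750, 808, 867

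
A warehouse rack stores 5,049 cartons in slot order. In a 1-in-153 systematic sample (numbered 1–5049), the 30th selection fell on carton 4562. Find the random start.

k = 153
r = 4562 − (30−1)×153 = 4562 − 4437 = 125

125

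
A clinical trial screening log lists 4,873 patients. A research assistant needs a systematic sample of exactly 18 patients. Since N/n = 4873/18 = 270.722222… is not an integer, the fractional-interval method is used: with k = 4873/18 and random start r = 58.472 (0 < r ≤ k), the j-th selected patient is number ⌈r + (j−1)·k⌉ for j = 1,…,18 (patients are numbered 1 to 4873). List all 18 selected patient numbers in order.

j=1: r + 0k = 58.472 → ⌈·⌉ = 59
j=2: r + 1k = 329.194222… → ⌈·⌉ = 330
j=3: r + 2k = 599.916444… → ⌈·⌉ = 600
j=4: r + 3k = 870.638666… → ⌈·⌉ = 871
j=5: r + 4k = 1141.360888… → ⌈·⌉ = 1142
j=6: r + 5k = 1412.083111… → ⌈·⌉ = 1413
j=7: r + 6k = 1682.805333… → ⌈·⌉ = 1683
j=8: r + 7k = 1953.527555… → ⌈·⌉ = 1954
j=9: r + 8k = 2224.249777… → ⌈·⌉ = 2225
j=10: r + 9k = 2494.972 → ⌈·⌉ = 2495
j=11: r + 10k = 2765.694222… → ⌈·⌉ = 2766
j=12: r + 11k = 3036.416444… → ⌈·⌉ = 3037
j=13: r + 12k = 3307.138666… → ⌈·⌉ = 3308
j=14: r + 13k = 3577.860888… → ⌈·⌉ = 3578
j=15: r + 14k = 3848.583111… → ⌈·⌉ = 3849
j=16: r + 15k = 4119.305333… → ⌈·⌉ = 4120
j=17: r + 16k = 4390.027555… → ⌈·⌉ = 4391
j=18: r + 17k = 4660.749777… → ⌈·⌉ = 4661

59, 330, 600, 871, 1142, 1413, 1683, 1954, 2225, 2495, 2766, 3037, 3308, 3578, 3849, 4120, 4391, 4661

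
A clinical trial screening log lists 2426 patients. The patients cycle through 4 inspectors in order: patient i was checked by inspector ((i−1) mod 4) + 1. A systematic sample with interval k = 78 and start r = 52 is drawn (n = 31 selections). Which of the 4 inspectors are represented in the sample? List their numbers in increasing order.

2, 4

Consecutive selections differ by k = 78, so their inspector numbers differ by 78 mod 4 = 2.
gcd(78, 4) = 2, so the sample visits 4/2 = 2 distinct residues mod 4.
Start 52 is inspector 4; the inspectors hit are 2, 4.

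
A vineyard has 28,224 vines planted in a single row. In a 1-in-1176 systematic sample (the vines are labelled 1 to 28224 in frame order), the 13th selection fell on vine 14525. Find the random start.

k = 1176
r = 14525 − (13−1)×1176 = 14525 − 14112 = 413

413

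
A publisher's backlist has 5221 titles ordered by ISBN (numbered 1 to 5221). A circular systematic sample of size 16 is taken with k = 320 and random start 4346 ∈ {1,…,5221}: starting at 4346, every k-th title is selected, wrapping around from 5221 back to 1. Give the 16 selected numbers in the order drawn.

4346, 4666, 4986, 85, 405, 725, 1045, 1365, 1685, 2005, 2325, 2645, 2965, 3285, 3605, 3925

Selection 1: 4346
Selection 2: 4346 + 320 = 4666
Selection 3: 4666 + 320 = 4986
Selection 4: 4986 + 320 = 5306 → 5306 − 5221 = 85
Selection 5: 85 + 320 = 405
Selection 6: 405 + 320 = 725
Selection 7: 725 + 320 = 1045
Selection 8: 1045 + 320 = 1365
Selection 9: 1365 + 320 = 1685
Selection 10: 1685 + 320 = 2005
Selection 11: 2005 + 320 = 2325
Selection 12: 2325 + 320 = 2645
Selection 13: 2645 + 320 = 2965
Selection 14: 2965 + 320 = 3285
Selection 15: 3285 + 320 = 3605
Selection 16: 3605 + 320 = 3925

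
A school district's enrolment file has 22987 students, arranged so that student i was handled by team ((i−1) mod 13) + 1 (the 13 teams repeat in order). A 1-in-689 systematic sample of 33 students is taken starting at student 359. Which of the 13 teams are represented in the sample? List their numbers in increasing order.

Consecutive selections differ by k = 689, so their team numbers differ by 689 mod 13 = 0.
gcd(689, 13) = 13, so the sample visits 13/13 = 1 distinct residues mod 13.
Start 359 is team 8; the teams hit are 8.

8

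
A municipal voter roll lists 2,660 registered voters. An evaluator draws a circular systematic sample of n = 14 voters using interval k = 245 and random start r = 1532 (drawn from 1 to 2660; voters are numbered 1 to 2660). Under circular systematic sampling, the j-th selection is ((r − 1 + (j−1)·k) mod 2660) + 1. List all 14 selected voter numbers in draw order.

1532, 1777, 2022, 2267, 2512, 97, 342, 587, 832, 1077, 1322, 1567, 1812, 2057

Selection 1: 1532
Selection 2: 1532 + 245 = 1777
Selection 3: 1777 + 245 = 2022
Selection 4: 2022 + 245 = 2267
Selection 5: 2267 + 245 = 2512
Selection 6: 2512 + 245 = 2757 → 2757 − 2660 = 97
Selection 7: 97 + 245 = 342
Selection 8: 342 + 245 = 587
Selection 9: 587 + 245 = 832
Selection 10: 832 + 245 = 1077
Selection 11: 1077 + 245 = 1322
Selection 12: 1322 + 245 = 1567
Selection 13: 1567 + 245 = 1812
Selection 14: 1812 + 245 = 2057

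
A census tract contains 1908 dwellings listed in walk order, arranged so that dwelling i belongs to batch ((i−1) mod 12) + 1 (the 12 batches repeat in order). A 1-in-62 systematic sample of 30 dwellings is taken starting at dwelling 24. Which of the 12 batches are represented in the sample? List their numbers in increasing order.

2, 4, 6, 8, 10, 12

Consecutive selections differ by k = 62, so their batch numbers differ by 62 mod 12 = 2.
gcd(62, 12) = 2, so the sample visits 12/2 = 6 distinct residues mod 12.
Start 24 is batch 12; the batches hit are 2, 4, 6, 8, 10, 12.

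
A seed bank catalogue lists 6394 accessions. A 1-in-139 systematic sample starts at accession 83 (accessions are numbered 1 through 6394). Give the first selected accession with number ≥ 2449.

k = 139
Steps past start: ⌈(2449 − 83)/139⌉ = ⌈2366/139⌉ = 18
Selected accession: 83 + 18×139 = 2585

2585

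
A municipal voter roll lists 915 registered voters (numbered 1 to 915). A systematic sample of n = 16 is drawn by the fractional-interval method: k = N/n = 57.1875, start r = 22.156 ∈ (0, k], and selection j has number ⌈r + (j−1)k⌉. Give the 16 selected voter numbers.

j=1: r + 0k = 22.156 → ⌈·⌉ = 23
j=2: r + 1k = 79.3435 → ⌈·⌉ = 80
j=3: r + 2k = 136.531 → ⌈·⌉ = 137
j=4: r + 3k = 193.7185 → ⌈·⌉ = 194
j=5: r + 4k = 250.906 → ⌈·⌉ = 251
j=6: r + 5k = 308.0935 → ⌈·⌉ = 309
j=7: r + 6k = 365.281 → ⌈·⌉ = 366
j=8: r + 7k = 422.4685 → ⌈·⌉ = 423
j=9: r + 8k = 479.656 → ⌈·⌉ = 480
j=10: r + 9k = 536.8435 → ⌈·⌉ = 537
j=11: r + 10k = 594.031 → ⌈·⌉ = 595
j=12: r + 11k = 651.2185 → ⌈·⌉ = 652
j=13: r + 12k = 708.406 → ⌈·⌉ = 709
j=14: r + 13k = 765.5935 → ⌈·⌉ = 766
j=15: r + 14k = 822.781 → ⌈·⌉ = 823
j=16: r + 15k = 879.9685 → ⌈·⌉ = 880

23, 80, 137, 194, 251, 309, 366, 423, 480, 537, 595, 652, 709, 766, 823, 880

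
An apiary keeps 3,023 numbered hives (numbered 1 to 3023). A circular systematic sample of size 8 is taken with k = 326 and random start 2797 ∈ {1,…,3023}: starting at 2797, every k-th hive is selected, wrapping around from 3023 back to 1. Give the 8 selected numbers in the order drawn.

Selection 1: 2797
Selection 2: 2797 + 326 = 3123 → 3123 − 3023 = 100
Selection 3: 100 + 326 = 426
Selection 4: 426 + 326 = 752
Selection 5: 752 + 326 = 1078
Selection 6: 1078 + 326 = 1404
Selection 7: 1404 + 326 = 1730
Selection 8: 1730 + 326 = 2056

2797, 100, 426, 752, 1078, 1404, 1730, 2056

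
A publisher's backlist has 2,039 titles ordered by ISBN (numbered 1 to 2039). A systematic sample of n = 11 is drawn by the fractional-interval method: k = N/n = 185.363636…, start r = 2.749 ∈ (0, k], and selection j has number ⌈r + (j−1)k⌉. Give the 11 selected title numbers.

j=1: r + 0k = 2.749 → ⌈·⌉ = 3
j=2: r + 1k = 188.112636… → ⌈·⌉ = 189
j=3: r + 2k = 373.476272… → ⌈·⌉ = 374
j=4: r + 3k = 558.839909… → ⌈·⌉ = 559
j=5: r + 4k = 744.203545… → ⌈·⌉ = 745
j=6: r + 5k = 929.567181… → ⌈·⌉ = 930
j=7: r + 6k = 1114.930818… → ⌈·⌉ = 1115
j=8: r + 7k = 1300.294454… → ⌈·⌉ = 1301
j=9: r + 8k = 1485.658090… → ⌈·⌉ = 1486
j=10: r + 9k = 1671.021727… → ⌈·⌉ = 1672
j=11: r + 10k = 1856.385363… → ⌈·⌉ = 1857

3, 189, 374, 559, 745, 930, 1115, 1301, 1486, 1672, 1857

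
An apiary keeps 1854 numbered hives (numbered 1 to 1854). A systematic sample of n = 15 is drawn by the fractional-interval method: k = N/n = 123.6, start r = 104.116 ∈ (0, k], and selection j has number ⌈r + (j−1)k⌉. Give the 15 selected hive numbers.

105, 228, 352, 475, 599, 723, 846, 970, 1093, 1217, 1341, 1464, 1588, 1711, 1835

j=1: r + 0k = 104.116 → ⌈·⌉ = 105
j=2: r + 1k = 227.716 → ⌈·⌉ = 228
j=3: r + 2k = 351.316 → ⌈·⌉ = 352
j=4: r + 3k = 474.916 → ⌈·⌉ = 475
j=5: r + 4k = 598.516 → ⌈·⌉ = 599
j=6: r + 5k = 722.116 → ⌈·⌉ = 723
j=7: r + 6k = 845.716 → ⌈·⌉ = 846
j=8: r + 7k = 969.316 → ⌈·⌉ = 970
j=9: r + 8k = 1092.916 → ⌈·⌉ = 1093
j=10: r + 9k = 1216.516 → ⌈·⌉ = 1217
j=11: r + 10k = 1340.116 → ⌈·⌉ = 1341
j=12: r + 11k = 1463.716 → ⌈·⌉ = 1464
j=13: r + 12k = 1587.316 → ⌈·⌉ = 1588
j=14: r + 13k = 1710.916 → ⌈·⌉ = 1711
j=15: r + 14k = 1834.516 → ⌈·⌉ = 1835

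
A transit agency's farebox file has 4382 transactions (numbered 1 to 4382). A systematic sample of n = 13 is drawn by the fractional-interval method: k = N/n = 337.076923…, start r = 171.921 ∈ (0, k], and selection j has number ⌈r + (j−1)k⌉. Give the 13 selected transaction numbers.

j=1: r + 0k = 171.921 → ⌈·⌉ = 172
j=2: r + 1k = 508.997923… → ⌈·⌉ = 509
j=3: r + 2k = 846.074846… → ⌈·⌉ = 847
j=4: r + 3k = 1183.151769… → ⌈·⌉ = 1184
j=5: r + 4k = 1520.228692… → ⌈·⌉ = 1521
j=6: r + 5k = 1857.305615… → ⌈·⌉ = 1858
j=7: r + 6k = 2194.382538… → ⌈·⌉ = 2195
j=8: r + 7k = 2531.459461… → ⌈·⌉ = 2532
j=9: r + 8k = 2868.536384… → ⌈·⌉ = 2869
j=10: r + 9k = 3205.613307… → ⌈·⌉ = 3206
j=11: r + 10k = 3542.690230… → ⌈·⌉ = 3543
j=12: r + 11k = 3879.767153… → ⌈·⌉ = 3880
j=13: r + 12k = 4216.844076… → ⌈·⌉ = 4217

172, 509, 847, 1184, 1521, 1858, 2195, 2532, 2869, 3206, 3543, 3880, 4217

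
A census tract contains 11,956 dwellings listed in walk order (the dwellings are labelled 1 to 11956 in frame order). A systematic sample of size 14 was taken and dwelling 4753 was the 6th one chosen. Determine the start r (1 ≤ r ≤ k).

483

k = 11956/14 = 854
r = 4753 − (6−1)×854 = 4753 − 4270 = 483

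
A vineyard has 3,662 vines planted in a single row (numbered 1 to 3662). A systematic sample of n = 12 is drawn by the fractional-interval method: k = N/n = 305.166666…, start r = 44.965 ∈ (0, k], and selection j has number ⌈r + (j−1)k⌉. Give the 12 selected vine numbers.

j=1: r + 0k = 44.965 → ⌈·⌉ = 45
j=2: r + 1k = 350.131666… → ⌈·⌉ = 351
j=3: r + 2k = 655.298333… → ⌈·⌉ = 656
j=4: r + 3k = 960.465 → ⌈·⌉ = 961
j=5: r + 4k = 1265.631666… → ⌈·⌉ = 1266
j=6: r + 5k = 1570.798333… → ⌈·⌉ = 1571
j=7: r + 6k = 1875.965 → ⌈·⌉ = 1876
j=8: r + 7k = 2181.131666… → ⌈·⌉ = 2182
j=9: r + 8k = 2486.298333… → ⌈·⌉ = 2487
j=10: r + 9k = 2791.465 → ⌈·⌉ = 2792
j=11: r + 10k = 3096.631666… → ⌈·⌉ = 3097
j=12: r + 11k = 3401.798333… → ⌈·⌉ = 3402

45, 351, 656, 961, 1266, 1571, 1876, 2182, 2487, 2792, 3097, 3402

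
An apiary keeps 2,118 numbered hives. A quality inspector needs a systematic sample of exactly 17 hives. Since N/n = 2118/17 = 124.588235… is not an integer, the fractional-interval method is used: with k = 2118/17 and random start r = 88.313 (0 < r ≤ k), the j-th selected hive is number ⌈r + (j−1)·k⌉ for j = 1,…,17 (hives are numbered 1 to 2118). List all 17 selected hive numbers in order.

j=1: r + 0k = 88.313 → ⌈·⌉ = 89
j=2: r + 1k = 212.901235… → ⌈·⌉ = 213
j=3: r + 2k = 337.489470… → ⌈·⌉ = 338
j=4: r + 3k = 462.077705… → ⌈·⌉ = 463
j=5: r + 4k = 586.665941… → ⌈·⌉ = 587
j=6: r + 5k = 711.254176… → ⌈·⌉ = 712
j=7: r + 6k = 835.842411… → ⌈·⌉ = 836
j=8: r + 7k = 960.430647… → ⌈·⌉ = 961
j=9: r + 8k = 1085.018882… → ⌈·⌉ = 1086
j=10: r + 9k = 1209.607117… → ⌈·⌉ = 1210
j=11: r + 10k = 1334.195352… → ⌈·⌉ = 1335
j=12: r + 11k = 1458.783588… → ⌈·⌉ = 1459
j=13: r + 12k = 1583.371823… → ⌈·⌉ = 1584
j=14: r + 13k = 1707.960058… → ⌈·⌉ = 1708
j=15: r + 14k = 1832.548294… → ⌈·⌉ = 1833
j=16: r + 15k = 1957.136529… → ⌈·⌉ = 1958
j=17: r + 16k = 2081.724764… → ⌈·⌉ = 2082

89, 213, 338, 463, 587, 712, 836, 961, 1086, 1210, 1335, 1459, 1584, 1708, 1833, 1958, 2082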